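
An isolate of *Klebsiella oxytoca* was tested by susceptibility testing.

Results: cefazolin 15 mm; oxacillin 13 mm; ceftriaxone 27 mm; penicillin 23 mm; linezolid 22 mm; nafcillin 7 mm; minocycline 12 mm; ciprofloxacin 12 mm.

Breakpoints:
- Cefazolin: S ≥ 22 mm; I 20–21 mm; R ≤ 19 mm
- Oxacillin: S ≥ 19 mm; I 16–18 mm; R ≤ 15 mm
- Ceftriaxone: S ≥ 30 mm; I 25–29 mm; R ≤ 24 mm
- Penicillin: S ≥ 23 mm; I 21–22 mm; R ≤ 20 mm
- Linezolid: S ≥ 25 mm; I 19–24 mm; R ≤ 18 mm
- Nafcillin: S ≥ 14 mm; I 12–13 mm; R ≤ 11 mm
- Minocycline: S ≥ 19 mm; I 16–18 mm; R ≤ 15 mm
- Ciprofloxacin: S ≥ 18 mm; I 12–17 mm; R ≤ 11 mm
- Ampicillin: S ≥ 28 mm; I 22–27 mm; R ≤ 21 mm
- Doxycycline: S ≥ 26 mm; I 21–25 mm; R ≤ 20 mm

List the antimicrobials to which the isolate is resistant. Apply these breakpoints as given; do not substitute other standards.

cefazolin, oxacillin, nafcillin, minocycline

Cefazolin 15 mm: ≤ 19 mm — resistant
Oxacillin: 13 mm is ≤ 15 mm ⇒ R
Ceftriaxone 27 mm: in 25–29 mm → Intermediate
Penicillin: 23 mm is ≥ 23 mm → Susceptible
Linezolid (22 mm) in 19–24 mm → Intermediate
Nafcillin 7 mm: ≤ 11 mm → Resistant
Minocycline 12 mm: ≤ 15 mm ⇒ Resistant
Ciprofloxacin (12 mm) in 12–17 mm → Intermediate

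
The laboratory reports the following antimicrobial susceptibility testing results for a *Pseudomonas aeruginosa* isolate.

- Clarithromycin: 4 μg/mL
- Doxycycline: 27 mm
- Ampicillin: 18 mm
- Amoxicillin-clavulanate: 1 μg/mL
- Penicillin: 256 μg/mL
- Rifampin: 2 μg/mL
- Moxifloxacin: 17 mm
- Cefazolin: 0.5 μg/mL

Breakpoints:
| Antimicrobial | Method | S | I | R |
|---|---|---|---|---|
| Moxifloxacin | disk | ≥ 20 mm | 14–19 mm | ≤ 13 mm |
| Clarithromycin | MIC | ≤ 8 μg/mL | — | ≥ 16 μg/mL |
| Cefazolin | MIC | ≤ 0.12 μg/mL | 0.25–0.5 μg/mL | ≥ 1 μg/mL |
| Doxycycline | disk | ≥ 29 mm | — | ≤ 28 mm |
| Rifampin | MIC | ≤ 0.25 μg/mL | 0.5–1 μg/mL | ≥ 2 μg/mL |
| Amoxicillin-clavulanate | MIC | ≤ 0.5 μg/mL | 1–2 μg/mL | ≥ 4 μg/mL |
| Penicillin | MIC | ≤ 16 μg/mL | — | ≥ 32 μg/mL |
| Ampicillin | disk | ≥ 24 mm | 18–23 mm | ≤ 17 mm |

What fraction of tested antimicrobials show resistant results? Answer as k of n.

3 of 8

Clarithromycin (4 μg/mL) ≤ 8 μg/mL — S
Doxycycline (27 mm) ≤ 28 mm ⇒ R
Ampicillin: 18 mm is in 18–23 mm ⇒ intermediate
Amoxicillin-clavulanate 1 μg/mL: in 1–2 μg/mL ⇒ intermediate
Penicillin 256 μg/mL: ≥ 32 μg/mL — Resistant
Rifampin: 2 μg/mL is ≥ 2 μg/mL — R
Moxifloxacin 17 mm: in 14–19 mm ⇒ Intermediate
Cefazolin (0.5 μg/mL) in 0.25–0.5 μg/mL — Intermediate
Resistant: 3/8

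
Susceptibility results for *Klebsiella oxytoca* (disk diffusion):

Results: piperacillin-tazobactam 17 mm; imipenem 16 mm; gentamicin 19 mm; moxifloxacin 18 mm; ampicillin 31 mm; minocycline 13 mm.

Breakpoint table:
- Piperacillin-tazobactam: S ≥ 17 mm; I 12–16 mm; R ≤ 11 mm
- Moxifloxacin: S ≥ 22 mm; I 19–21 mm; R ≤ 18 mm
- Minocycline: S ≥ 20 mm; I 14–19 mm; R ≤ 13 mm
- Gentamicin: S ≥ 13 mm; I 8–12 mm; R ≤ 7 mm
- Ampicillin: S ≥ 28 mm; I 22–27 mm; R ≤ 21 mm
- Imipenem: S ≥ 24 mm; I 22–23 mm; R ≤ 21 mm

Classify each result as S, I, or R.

Piperacillin-tazobactam (17 mm) ≥ 17 mm → S
Imipenem: 16 mm is ≤ 21 mm — R
Gentamicin 19 mm: ≥ 13 mm → S
Moxifloxacin 18 mm: ≤ 18 mm — R
Ampicillin 31 mm: ≥ 28 mm — susceptible
Minocycline (13 mm) ≤ 13 mm — Resistant

S, R, S, R, S, R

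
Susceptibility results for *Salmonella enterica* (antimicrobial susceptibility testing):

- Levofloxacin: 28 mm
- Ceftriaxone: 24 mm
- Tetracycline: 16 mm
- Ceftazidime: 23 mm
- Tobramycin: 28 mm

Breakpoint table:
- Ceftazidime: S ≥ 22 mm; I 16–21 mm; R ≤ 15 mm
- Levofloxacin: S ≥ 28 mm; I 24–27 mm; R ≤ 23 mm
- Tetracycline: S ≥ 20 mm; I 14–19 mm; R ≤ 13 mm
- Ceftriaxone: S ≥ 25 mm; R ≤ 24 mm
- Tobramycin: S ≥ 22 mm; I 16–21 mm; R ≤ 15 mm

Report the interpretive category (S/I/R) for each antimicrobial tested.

S, R, I, S, S

Levofloxacin 28 mm: ≥ 28 mm ⇒ S
Ceftriaxone (24 mm) ≤ 24 mm ⇒ Resistant
Tetracycline (16 mm) in 14–19 mm — intermediate
Ceftazidime: 23 mm is ≥ 22 mm — Susceptible
Tobramycin 28 mm: ≥ 22 mm — S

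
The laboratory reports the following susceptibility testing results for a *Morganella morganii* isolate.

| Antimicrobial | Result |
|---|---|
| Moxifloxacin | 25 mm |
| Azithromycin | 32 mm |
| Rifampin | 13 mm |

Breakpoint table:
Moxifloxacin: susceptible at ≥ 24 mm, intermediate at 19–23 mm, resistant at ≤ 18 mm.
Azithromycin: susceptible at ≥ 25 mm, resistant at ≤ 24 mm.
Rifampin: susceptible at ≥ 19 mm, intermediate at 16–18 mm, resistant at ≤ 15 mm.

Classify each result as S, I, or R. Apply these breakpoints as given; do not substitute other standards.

S, S, R

Moxifloxacin: 25 mm is ≥ 24 mm ⇒ Susceptible
Azithromycin: 32 mm is ≥ 25 mm ⇒ Susceptible
Rifampin 13 mm: ≤ 15 mm ⇒ Resistant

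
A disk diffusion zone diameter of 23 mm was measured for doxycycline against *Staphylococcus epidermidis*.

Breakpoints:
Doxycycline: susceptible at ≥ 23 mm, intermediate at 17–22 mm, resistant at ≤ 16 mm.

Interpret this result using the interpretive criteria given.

S

Doxycycline 23 mm: ≥ 23 mm → Susceptible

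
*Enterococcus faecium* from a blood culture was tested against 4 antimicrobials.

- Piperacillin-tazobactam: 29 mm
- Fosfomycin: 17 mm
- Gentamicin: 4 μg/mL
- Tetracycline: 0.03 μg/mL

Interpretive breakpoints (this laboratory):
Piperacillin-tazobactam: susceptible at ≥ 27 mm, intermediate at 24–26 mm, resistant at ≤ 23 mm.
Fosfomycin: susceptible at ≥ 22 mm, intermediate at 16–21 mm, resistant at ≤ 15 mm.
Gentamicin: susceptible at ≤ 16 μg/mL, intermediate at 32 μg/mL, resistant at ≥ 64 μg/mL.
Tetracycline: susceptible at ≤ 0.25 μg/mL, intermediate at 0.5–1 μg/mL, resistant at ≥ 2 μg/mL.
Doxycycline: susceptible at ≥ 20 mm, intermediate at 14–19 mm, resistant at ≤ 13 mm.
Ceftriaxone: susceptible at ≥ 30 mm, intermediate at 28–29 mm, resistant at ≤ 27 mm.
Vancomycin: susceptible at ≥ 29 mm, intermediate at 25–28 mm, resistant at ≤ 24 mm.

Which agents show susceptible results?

Piperacillin-tazobactam (29 mm) ≥ 27 mm — S
Fosfomycin (17 mm) in 16–21 mm → I
Gentamicin 4 μg/mL: ≤ 16 μg/mL — S
Tetracycline (0.03 μg/mL) ≤ 0.25 μg/mL → S

piperacillin-tazobactam, gentamicin, tetracycline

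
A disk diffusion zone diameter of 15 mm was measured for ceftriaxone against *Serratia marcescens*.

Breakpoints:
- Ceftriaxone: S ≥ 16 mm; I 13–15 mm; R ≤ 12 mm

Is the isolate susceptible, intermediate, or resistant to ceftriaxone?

I

Ceftriaxone: 15 mm is in 13–15 mm — I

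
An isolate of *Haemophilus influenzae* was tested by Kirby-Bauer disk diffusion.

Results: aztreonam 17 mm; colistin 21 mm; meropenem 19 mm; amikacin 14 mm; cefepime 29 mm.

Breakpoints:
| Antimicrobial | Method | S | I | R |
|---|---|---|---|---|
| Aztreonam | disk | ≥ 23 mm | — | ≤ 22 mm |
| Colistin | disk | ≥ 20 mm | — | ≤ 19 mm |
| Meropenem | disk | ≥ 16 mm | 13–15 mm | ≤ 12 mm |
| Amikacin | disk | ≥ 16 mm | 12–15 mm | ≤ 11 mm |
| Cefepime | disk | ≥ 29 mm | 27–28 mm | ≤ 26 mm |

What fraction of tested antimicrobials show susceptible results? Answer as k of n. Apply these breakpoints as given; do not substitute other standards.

Aztreonam 17 mm: ≤ 22 mm ⇒ R
Colistin (21 mm) ≥ 20 mm → Susceptible
Meropenem (19 mm) ≥ 16 mm ⇒ Susceptible
Amikacin: 14 mm is in 12–15 mm — I
Cefepime (29 mm) ≥ 29 mm — susceptible
Susceptible: 3/5

3 of 5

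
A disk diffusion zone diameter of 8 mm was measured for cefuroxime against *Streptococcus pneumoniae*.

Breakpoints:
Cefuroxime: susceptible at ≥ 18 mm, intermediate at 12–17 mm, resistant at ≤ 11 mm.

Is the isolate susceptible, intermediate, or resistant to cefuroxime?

Cefuroxime 8 mm: ≤ 11 mm ⇒ resistant

Resistant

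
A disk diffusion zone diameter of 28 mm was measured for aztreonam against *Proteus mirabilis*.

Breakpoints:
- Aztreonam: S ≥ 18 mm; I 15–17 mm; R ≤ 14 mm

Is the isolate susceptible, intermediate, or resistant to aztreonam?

Aztreonam (28 mm) ≥ 18 mm — susceptible

Susceptible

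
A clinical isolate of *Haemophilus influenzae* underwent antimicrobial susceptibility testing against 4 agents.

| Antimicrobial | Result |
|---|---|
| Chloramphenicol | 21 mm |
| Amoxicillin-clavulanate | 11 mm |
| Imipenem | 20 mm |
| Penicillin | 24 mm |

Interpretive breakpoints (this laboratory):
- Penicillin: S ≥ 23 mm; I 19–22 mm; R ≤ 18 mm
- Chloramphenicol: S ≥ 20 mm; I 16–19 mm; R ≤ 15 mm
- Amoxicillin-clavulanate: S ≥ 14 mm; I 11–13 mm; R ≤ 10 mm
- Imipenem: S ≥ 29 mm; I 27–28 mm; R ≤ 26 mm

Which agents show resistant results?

Chloramphenicol: 21 mm is ≥ 20 mm — S
Amoxicillin-clavulanate: 11 mm is in 11–13 mm — I
Imipenem 20 mm: ≤ 26 mm → Resistant
Penicillin (24 mm) ≥ 23 mm → Susceptible

imipenem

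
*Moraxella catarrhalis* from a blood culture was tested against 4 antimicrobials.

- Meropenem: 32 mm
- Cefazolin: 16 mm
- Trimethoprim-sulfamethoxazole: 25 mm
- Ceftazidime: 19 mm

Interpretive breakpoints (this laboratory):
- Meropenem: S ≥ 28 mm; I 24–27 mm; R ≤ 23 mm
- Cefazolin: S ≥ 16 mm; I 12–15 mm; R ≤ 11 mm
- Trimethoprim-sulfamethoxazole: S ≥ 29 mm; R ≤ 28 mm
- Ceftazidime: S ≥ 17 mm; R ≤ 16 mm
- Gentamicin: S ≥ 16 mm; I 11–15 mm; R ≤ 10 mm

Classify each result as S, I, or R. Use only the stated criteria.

Meropenem (32 mm) ≥ 28 mm ⇒ S
Cefazolin 16 mm: ≥ 16 mm — susceptible
Trimethoprim-sulfamethoxazole 25 mm: ≤ 28 mm — R
Ceftazidime 19 mm: ≥ 17 mm → susceptible

S, S, R, S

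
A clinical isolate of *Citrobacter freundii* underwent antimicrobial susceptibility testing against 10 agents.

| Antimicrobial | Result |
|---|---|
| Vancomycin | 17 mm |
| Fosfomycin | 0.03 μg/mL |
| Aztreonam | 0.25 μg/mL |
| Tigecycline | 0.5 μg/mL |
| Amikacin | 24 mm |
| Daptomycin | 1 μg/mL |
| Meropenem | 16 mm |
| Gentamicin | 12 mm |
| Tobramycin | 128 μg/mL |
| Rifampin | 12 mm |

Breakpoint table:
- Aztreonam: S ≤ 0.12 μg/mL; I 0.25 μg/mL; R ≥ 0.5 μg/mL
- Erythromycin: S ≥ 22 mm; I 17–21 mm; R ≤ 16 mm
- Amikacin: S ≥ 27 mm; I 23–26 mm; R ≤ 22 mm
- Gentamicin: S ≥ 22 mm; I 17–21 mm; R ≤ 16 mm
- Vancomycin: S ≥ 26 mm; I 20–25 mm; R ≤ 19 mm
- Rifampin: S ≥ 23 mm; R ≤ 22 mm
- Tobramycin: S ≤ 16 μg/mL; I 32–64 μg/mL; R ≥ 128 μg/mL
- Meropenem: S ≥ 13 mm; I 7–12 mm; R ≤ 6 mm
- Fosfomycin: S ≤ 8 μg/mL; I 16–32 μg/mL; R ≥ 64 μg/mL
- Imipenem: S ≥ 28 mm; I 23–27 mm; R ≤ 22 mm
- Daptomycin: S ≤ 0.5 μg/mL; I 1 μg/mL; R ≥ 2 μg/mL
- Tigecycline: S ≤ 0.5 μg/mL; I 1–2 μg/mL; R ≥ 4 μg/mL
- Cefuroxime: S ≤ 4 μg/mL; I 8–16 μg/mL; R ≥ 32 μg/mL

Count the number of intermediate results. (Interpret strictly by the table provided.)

3

Vancomycin 17 mm: ≤ 19 mm → R
Fosfomycin 0.03 μg/mL: ≤ 8 μg/mL — S
Aztreonam 0.25 μg/mL: = 0.25 μg/mL — intermediate
Tigecycline (0.5 μg/mL) ≤ 0.5 μg/mL — Susceptible
Amikacin: 24 mm is in 23–26 mm ⇒ intermediate
Daptomycin (1 μg/mL) = 1 μg/mL — Intermediate
Meropenem: 16 mm is ≥ 13 mm ⇒ Susceptible
Gentamicin (12 mm) ≤ 16 mm ⇒ R
Tobramycin: 128 μg/mL is ≥ 128 μg/mL — resistant
Rifampin 12 mm: ≤ 22 mm — Resistant
Intermediate: 3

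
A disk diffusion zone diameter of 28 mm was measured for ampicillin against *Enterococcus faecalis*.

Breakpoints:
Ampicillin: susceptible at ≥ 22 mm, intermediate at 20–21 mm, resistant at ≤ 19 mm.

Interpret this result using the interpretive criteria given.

Ampicillin: 28 mm is ≥ 22 mm ⇒ Susceptible

S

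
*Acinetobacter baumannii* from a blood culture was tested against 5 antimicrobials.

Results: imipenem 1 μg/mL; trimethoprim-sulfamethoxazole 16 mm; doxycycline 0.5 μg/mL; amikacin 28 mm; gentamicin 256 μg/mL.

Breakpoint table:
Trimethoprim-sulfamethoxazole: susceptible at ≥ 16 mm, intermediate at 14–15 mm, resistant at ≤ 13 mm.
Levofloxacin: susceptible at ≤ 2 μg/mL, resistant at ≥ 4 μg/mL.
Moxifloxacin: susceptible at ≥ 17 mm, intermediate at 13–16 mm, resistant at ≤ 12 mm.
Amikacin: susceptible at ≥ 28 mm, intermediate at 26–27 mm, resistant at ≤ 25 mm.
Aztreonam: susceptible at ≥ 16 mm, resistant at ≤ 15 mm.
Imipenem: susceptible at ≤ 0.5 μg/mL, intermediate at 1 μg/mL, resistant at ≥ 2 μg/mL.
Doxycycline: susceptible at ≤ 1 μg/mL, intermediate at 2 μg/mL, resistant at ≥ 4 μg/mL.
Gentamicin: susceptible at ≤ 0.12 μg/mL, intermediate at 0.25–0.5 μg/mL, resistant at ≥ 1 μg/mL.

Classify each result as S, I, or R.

Imipenem (1 μg/mL) = 1 μg/mL ⇒ I
Trimethoprim-sulfamethoxazole: 16 mm is ≥ 16 mm — susceptible
Doxycycline: 0.5 μg/mL is ≤ 1 μg/mL — susceptible
Amikacin: 28 mm is ≥ 28 mm ⇒ susceptible
Gentamicin: 256 μg/mL is ≥ 1 μg/mL — R

I, S, S, S, R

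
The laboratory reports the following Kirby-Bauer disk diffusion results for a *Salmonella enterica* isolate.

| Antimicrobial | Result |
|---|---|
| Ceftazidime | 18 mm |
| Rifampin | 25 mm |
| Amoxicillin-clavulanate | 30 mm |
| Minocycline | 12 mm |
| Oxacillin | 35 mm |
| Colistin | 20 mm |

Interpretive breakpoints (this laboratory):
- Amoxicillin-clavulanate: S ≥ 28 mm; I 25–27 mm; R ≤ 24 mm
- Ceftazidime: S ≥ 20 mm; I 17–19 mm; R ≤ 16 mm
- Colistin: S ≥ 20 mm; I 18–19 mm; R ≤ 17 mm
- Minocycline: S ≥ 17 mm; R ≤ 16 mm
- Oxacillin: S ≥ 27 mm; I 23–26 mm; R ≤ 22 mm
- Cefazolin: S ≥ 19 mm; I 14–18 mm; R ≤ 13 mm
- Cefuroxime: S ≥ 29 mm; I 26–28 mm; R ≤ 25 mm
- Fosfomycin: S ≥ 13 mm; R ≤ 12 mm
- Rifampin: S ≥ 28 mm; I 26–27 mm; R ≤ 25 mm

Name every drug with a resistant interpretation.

Ceftazidime: 18 mm is in 17–19 mm ⇒ Intermediate
Rifampin: 25 mm is ≤ 25 mm ⇒ resistant
Amoxicillin-clavulanate 30 mm: ≥ 28 mm — susceptible
Minocycline: 12 mm is ≤ 16 mm ⇒ resistant
Oxacillin 35 mm: ≥ 27 mm ⇒ Susceptible
Colistin (20 mm) ≥ 20 mm ⇒ S

rifampin, minocycline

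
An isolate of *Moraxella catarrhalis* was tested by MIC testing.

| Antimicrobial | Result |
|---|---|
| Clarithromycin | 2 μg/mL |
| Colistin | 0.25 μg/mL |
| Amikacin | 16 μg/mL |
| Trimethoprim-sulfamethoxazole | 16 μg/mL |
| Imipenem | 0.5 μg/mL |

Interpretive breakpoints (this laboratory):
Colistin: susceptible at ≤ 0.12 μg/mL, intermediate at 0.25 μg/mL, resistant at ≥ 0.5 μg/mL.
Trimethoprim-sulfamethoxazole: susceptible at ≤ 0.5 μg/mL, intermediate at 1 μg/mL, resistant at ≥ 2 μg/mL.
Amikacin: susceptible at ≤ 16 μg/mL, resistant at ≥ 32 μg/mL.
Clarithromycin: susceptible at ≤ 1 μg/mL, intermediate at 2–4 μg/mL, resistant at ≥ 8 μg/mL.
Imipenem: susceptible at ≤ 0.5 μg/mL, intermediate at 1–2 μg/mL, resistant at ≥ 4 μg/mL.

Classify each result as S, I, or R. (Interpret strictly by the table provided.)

I, I, S, R, S

Clarithromycin (2 μg/mL) in 2–4 μg/mL ⇒ intermediate
Colistin (0.25 μg/mL) = 0.25 μg/mL ⇒ Intermediate
Amikacin: 16 μg/mL is ≤ 16 μg/mL ⇒ S
Trimethoprim-sulfamethoxazole 16 μg/mL: ≥ 2 μg/mL ⇒ R
Imipenem (0.5 μg/mL) ≤ 0.5 μg/mL ⇒ S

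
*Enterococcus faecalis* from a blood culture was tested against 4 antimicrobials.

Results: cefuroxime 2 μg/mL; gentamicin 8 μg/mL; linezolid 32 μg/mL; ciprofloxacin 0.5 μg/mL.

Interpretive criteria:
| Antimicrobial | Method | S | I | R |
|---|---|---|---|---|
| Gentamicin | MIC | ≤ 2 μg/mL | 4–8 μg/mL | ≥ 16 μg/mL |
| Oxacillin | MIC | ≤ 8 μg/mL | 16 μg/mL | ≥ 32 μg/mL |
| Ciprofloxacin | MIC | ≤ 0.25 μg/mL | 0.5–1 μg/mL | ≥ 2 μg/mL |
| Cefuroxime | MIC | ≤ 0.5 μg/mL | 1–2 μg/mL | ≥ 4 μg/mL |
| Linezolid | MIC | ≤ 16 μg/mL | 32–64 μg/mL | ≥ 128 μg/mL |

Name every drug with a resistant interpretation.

Cefuroxime 2 μg/mL: in 1–2 μg/mL — intermediate
Gentamicin: 8 μg/mL is in 4–8 μg/mL — I
Linezolid (32 μg/mL) in 32–64 μg/mL ⇒ intermediate
Ciprofloxacin (0.5 μg/mL) in 0.5–1 μg/mL → Intermediate

none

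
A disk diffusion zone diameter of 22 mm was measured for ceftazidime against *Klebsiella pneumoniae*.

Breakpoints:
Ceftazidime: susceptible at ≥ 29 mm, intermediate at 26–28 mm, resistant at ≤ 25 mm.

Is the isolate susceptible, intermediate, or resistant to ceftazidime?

R

Ceftazidime 22 mm: ≤ 25 mm → resistant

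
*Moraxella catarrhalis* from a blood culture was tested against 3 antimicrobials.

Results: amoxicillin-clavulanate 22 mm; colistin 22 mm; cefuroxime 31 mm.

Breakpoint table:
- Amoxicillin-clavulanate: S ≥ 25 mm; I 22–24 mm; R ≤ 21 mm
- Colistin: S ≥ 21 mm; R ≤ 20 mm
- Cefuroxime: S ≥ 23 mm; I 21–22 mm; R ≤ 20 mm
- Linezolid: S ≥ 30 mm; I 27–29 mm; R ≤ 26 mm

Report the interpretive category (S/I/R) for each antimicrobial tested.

Amoxicillin-clavulanate 22 mm: in 22–24 mm → intermediate
Colistin: 22 mm is ≥ 21 mm — Susceptible
Cefuroxime: 31 mm is ≥ 23 mm → Susceptible

I, S, S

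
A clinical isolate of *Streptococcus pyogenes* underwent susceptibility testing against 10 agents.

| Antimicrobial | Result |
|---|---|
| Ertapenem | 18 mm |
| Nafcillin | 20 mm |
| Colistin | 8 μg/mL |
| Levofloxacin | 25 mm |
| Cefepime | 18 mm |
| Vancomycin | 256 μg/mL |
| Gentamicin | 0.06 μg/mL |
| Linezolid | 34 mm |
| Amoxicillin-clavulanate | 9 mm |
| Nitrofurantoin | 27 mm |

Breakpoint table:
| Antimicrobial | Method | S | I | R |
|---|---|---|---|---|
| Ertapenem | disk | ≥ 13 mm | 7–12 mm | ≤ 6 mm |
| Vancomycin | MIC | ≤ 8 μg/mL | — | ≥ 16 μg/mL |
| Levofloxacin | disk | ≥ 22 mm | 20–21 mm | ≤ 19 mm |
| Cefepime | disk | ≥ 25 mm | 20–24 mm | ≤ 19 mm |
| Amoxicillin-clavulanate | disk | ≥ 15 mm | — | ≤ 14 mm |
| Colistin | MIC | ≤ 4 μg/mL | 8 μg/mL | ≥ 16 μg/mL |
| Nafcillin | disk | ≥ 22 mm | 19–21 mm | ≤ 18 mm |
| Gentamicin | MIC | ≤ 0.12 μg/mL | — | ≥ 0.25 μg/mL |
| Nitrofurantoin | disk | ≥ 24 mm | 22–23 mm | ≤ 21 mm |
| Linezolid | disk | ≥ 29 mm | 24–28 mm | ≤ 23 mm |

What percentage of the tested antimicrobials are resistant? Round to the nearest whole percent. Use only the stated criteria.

Ertapenem 18 mm: ≥ 13 mm → Susceptible
Nafcillin (20 mm) in 19–21 mm — intermediate
Colistin (8 μg/mL) = 8 μg/mL → intermediate
Levofloxacin 25 mm: ≥ 22 mm — S
Cefepime 18 mm: ≤ 19 mm → R
Vancomycin 256 μg/mL: ≥ 16 μg/mL — resistant
Gentamicin (0.06 μg/mL) ≤ 0.12 μg/mL — Susceptible
Linezolid 34 mm: ≥ 29 mm — Susceptible
Amoxicillin-clavulanate: 9 mm is ≤ 14 mm → R
Nitrofurantoin (27 mm) ≥ 24 mm → susceptible
Resistant: 3/10

30%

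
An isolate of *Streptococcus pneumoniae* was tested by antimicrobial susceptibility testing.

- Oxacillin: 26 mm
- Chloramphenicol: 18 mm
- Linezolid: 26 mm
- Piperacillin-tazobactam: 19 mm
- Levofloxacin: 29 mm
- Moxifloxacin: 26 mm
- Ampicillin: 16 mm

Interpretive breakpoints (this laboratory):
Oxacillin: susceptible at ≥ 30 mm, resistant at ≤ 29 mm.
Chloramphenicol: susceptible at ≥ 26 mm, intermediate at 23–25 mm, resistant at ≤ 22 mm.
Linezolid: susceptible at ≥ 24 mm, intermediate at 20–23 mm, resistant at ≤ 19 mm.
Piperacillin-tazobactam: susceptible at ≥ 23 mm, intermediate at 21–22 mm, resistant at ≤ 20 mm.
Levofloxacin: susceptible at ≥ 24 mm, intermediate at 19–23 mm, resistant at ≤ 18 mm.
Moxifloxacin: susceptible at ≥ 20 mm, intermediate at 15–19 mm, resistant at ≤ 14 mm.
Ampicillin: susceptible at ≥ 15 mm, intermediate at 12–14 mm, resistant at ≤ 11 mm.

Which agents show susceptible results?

linezolid, levofloxacin, moxifloxacin, ampicillin

Oxacillin (26 mm) ≤ 29 mm ⇒ R
Chloramphenicol: 18 mm is ≤ 22 mm ⇒ Resistant
Linezolid 26 mm: ≥ 24 mm → S
Piperacillin-tazobactam 19 mm: ≤ 20 mm → resistant
Levofloxacin: 29 mm is ≥ 24 mm — Susceptible
Moxifloxacin (26 mm) ≥ 20 mm → S
Ampicillin (16 mm) ≥ 15 mm ⇒ Susceptible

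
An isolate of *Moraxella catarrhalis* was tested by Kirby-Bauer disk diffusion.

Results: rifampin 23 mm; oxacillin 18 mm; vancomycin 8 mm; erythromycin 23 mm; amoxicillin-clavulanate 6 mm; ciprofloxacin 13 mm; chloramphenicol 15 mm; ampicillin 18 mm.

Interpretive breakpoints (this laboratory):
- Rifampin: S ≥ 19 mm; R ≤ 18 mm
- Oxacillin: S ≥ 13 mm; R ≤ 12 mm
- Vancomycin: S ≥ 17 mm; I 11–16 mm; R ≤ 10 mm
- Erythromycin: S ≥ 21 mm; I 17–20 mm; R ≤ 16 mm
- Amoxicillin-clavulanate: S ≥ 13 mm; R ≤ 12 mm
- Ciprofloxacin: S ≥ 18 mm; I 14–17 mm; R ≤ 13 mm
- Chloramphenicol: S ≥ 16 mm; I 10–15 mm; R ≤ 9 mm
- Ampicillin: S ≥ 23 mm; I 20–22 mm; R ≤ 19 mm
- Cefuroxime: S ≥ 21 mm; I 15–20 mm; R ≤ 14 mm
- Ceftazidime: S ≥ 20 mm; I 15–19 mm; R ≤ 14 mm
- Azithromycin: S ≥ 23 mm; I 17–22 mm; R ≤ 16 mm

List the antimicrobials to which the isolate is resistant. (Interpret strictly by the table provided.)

vancomycin, amoxicillin-clavulanate, ciprofloxacin, ampicillin

Rifampin (23 mm) ≥ 19 mm ⇒ S
Oxacillin 18 mm: ≥ 13 mm ⇒ S
Vancomycin (8 mm) ≤ 10 mm ⇒ Resistant
Erythromycin (23 mm) ≥ 21 mm — susceptible
Amoxicillin-clavulanate 6 mm: ≤ 12 mm ⇒ resistant
Ciprofloxacin: 13 mm is ≤ 13 mm → R
Chloramphenicol 15 mm: in 10–15 mm → I
Ampicillin (18 mm) ≤ 19 mm — resistant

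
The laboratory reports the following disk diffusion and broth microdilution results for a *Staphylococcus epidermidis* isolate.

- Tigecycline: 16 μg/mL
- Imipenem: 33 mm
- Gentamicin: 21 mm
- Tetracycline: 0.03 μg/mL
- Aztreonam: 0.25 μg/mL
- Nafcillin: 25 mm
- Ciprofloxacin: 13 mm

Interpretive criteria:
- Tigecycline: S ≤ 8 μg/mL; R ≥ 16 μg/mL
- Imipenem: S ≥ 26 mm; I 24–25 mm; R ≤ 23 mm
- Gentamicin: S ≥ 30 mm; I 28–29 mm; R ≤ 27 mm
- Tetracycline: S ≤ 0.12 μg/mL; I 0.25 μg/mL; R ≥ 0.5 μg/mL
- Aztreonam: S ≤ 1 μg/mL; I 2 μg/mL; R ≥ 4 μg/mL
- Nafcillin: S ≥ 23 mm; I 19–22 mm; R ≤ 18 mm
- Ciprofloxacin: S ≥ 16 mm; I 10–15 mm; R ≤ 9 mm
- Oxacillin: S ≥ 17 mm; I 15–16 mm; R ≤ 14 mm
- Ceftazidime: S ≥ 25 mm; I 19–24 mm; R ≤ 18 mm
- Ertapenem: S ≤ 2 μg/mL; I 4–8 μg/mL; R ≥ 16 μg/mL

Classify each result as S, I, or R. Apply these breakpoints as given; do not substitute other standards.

Tigecycline: 16 μg/mL is ≥ 16 μg/mL — resistant
Imipenem 33 mm: ≥ 26 mm ⇒ susceptible
Gentamicin (21 mm) ≤ 27 mm — resistant
Tetracycline 0.03 μg/mL: ≤ 0.12 μg/mL — susceptible
Aztreonam: 0.25 μg/mL is ≤ 1 μg/mL ⇒ susceptible
Nafcillin 25 mm: ≥ 23 mm ⇒ S
Ciprofloxacin: 13 mm is in 10–15 mm → intermediate

R, S, R, S, S, S, I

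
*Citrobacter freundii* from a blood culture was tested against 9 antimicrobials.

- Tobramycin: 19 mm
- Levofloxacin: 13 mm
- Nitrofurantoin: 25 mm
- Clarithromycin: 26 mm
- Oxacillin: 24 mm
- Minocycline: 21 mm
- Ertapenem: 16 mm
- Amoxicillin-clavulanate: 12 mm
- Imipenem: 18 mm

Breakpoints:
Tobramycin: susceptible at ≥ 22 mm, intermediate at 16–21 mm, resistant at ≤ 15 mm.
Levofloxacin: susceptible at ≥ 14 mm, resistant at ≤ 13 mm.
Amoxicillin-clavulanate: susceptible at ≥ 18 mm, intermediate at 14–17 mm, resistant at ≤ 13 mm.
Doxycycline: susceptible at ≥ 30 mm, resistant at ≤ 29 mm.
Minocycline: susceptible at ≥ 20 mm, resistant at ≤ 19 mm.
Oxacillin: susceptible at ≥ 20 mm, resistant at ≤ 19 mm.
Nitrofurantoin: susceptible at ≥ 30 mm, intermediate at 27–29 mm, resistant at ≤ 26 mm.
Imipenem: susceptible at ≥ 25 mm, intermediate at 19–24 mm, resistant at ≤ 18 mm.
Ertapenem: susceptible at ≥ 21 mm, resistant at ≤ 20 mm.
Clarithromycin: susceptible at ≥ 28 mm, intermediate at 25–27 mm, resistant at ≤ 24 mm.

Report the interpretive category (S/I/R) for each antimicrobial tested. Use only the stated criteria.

I, R, R, I, S, S, R, R, R

Tobramycin 19 mm: in 16–21 mm ⇒ Intermediate
Levofloxacin 13 mm: ≤ 13 mm ⇒ R
Nitrofurantoin 25 mm: ≤ 26 mm → R
Clarithromycin 26 mm: in 25–27 mm — intermediate
Oxacillin (24 mm) ≥ 20 mm → Susceptible
Minocycline 21 mm: ≥ 20 mm ⇒ Susceptible
Ertapenem 16 mm: ≤ 20 mm — Resistant
Amoxicillin-clavulanate: 12 mm is ≤ 13 mm → Resistant
Imipenem (18 mm) ≤ 18 mm — Resistant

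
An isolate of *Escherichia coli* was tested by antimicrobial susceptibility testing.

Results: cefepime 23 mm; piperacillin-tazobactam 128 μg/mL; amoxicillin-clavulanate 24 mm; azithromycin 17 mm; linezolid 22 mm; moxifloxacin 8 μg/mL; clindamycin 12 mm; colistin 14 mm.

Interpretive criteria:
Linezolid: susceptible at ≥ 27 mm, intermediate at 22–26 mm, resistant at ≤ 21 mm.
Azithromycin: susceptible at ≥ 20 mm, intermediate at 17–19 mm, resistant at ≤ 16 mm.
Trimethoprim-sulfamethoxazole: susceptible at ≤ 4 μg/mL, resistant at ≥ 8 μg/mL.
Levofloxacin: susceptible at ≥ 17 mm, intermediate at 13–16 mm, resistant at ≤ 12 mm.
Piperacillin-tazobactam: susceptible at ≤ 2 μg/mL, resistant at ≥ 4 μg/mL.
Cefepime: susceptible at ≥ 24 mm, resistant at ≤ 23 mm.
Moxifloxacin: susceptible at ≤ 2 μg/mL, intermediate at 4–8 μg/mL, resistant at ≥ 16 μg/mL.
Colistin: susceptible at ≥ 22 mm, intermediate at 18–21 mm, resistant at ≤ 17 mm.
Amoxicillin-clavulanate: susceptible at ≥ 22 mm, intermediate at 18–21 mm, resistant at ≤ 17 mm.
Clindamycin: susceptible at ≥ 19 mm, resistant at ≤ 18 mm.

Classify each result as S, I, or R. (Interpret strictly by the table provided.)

R, R, S, I, I, I, R, R

Cefepime 23 mm: ≤ 23 mm ⇒ R
Piperacillin-tazobactam 128 μg/mL: ≥ 4 μg/mL → Resistant
Amoxicillin-clavulanate 24 mm: ≥ 22 mm → Susceptible
Azithromycin: 17 mm is in 17–19 mm → Intermediate
Linezolid (22 mm) in 22–26 mm → Intermediate
Moxifloxacin (8 μg/mL) in 4–8 μg/mL — I
Clindamycin: 12 mm is ≤ 18 mm ⇒ R
Colistin (14 mm) ≤ 17 mm → resistant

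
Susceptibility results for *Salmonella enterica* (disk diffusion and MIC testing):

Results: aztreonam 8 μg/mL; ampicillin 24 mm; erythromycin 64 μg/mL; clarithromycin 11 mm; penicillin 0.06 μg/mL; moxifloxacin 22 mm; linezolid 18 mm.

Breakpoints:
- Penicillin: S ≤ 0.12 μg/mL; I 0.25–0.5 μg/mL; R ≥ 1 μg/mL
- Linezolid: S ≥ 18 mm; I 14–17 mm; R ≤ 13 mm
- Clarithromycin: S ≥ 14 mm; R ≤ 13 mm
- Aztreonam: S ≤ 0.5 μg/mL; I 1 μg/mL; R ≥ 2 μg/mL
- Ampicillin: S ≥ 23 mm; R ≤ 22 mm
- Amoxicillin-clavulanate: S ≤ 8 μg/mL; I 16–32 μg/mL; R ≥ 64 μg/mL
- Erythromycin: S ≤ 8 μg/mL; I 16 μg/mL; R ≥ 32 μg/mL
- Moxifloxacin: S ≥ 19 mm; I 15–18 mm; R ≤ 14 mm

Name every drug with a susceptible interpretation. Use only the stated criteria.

ampicillin, penicillin, moxifloxacin, linezolid

Aztreonam (8 μg/mL) ≥ 2 μg/mL — Resistant
Ampicillin: 24 mm is ≥ 23 mm ⇒ S
Erythromycin (64 μg/mL) ≥ 32 μg/mL ⇒ resistant
Clarithromycin: 11 mm is ≤ 13 mm ⇒ resistant
Penicillin: 0.06 μg/mL is ≤ 0.12 μg/mL — susceptible
Moxifloxacin: 22 mm is ≥ 19 mm → S
Linezolid (18 mm) ≥ 18 mm ⇒ Susceptible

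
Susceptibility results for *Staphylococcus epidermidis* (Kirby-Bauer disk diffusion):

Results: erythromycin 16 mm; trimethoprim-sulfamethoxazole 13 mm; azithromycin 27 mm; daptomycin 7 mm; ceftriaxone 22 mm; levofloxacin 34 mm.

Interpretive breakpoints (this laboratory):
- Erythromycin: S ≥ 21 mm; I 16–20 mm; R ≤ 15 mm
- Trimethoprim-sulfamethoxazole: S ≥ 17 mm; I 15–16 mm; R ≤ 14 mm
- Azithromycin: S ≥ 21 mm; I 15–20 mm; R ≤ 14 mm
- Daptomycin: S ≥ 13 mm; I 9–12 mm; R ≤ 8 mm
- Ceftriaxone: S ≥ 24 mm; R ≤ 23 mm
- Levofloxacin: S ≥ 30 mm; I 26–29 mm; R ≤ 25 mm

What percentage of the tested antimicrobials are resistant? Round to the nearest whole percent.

50%

Erythromycin (16 mm) in 16–20 mm ⇒ Intermediate
Trimethoprim-sulfamethoxazole (13 mm) ≤ 14 mm ⇒ Resistant
Azithromycin 27 mm: ≥ 21 mm — S
Daptomycin 7 mm: ≤ 8 mm ⇒ R
Ceftriaxone: 22 mm is ≤ 23 mm → resistant
Levofloxacin 34 mm: ≥ 30 mm → S
Resistant: 3/6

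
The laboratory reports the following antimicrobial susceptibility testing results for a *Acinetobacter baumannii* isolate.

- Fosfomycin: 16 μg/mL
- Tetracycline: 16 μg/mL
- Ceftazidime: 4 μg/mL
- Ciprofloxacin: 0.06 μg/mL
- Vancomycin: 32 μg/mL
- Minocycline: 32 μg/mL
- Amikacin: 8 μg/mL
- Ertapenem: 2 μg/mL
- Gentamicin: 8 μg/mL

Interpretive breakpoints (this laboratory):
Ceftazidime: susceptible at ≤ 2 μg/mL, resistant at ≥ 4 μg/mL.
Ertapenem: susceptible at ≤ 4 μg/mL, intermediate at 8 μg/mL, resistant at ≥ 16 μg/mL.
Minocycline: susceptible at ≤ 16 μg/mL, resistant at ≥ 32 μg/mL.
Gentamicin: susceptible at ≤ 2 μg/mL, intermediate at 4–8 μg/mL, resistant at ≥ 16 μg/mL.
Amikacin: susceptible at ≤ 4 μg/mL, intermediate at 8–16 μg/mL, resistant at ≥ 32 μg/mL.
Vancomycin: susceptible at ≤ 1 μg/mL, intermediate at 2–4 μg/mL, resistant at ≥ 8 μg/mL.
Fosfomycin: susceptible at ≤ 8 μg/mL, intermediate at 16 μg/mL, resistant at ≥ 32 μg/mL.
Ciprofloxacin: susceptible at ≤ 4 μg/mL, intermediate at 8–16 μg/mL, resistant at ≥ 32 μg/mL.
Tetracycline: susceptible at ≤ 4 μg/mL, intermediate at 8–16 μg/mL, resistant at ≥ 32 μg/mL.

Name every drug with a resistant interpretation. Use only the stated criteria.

Fosfomycin 16 μg/mL: = 16 μg/mL — Intermediate
Tetracycline: 16 μg/mL is in 8–16 μg/mL ⇒ I
Ceftazidime: 4 μg/mL is ≥ 4 μg/mL → R
Ciprofloxacin (0.06 μg/mL) ≤ 4 μg/mL — susceptible
Vancomycin 32 μg/mL: ≥ 8 μg/mL ⇒ resistant
Minocycline (32 μg/mL) ≥ 32 μg/mL ⇒ Resistant
Amikacin 8 μg/mL: in 8–16 μg/mL → Intermediate
Ertapenem: 2 μg/mL is ≤ 4 μg/mL → Susceptible
Gentamicin 8 μg/mL: in 4–8 μg/mL → Intermediate

ceftazidime, vancomycin, minocycline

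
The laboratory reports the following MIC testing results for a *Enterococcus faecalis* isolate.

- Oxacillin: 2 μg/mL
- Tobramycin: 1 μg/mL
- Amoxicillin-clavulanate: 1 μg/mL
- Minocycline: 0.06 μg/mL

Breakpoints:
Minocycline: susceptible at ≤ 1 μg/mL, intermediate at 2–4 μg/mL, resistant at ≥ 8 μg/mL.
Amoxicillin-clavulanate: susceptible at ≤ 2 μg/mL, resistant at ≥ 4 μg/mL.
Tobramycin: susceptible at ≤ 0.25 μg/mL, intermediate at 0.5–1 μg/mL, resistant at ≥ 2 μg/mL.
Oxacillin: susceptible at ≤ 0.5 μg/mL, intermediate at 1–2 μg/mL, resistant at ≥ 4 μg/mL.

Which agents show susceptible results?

Oxacillin: 2 μg/mL is in 1–2 μg/mL ⇒ Intermediate
Tobramycin (1 μg/mL) in 0.5–1 μg/mL → intermediate
Amoxicillin-clavulanate: 1 μg/mL is ≤ 2 μg/mL ⇒ susceptible
Minocycline: 0.06 μg/mL is ≤ 1 μg/mL ⇒ susceptible

amoxicillin-clavulanate, minocycline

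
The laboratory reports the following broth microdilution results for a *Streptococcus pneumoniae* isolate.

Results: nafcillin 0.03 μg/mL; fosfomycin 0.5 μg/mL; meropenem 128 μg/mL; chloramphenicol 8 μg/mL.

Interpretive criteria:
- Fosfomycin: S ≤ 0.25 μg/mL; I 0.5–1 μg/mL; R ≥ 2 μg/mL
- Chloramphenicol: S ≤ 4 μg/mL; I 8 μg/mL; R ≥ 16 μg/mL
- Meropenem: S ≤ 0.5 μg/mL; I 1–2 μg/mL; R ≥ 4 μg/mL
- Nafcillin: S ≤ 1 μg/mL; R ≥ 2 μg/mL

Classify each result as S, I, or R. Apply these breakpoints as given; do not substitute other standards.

S, I, R, I

Nafcillin (0.03 μg/mL) ≤ 1 μg/mL → Susceptible
Fosfomycin (0.5 μg/mL) in 0.5–1 μg/mL ⇒ I
Meropenem 128 μg/mL: ≥ 4 μg/mL — R
Chloramphenicol: 8 μg/mL is = 8 μg/mL — intermediate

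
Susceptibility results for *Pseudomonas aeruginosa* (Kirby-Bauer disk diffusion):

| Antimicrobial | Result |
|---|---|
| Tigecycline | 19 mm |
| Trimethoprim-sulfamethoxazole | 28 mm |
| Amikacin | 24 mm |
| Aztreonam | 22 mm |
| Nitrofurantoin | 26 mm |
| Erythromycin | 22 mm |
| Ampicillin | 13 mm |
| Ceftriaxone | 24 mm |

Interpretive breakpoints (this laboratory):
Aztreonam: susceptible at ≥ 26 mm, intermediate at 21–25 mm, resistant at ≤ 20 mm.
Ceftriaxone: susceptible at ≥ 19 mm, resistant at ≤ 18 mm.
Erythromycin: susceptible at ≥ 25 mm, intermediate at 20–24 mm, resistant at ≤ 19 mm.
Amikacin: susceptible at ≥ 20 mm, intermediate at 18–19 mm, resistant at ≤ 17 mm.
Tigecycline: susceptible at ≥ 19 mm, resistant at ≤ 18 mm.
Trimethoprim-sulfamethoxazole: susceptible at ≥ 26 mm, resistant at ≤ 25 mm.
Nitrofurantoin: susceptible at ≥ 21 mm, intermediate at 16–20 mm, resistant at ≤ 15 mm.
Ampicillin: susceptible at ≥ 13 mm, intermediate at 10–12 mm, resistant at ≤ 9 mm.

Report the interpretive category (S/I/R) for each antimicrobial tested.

Tigecycline 19 mm: ≥ 19 mm ⇒ susceptible
Trimethoprim-sulfamethoxazole (28 mm) ≥ 26 mm — S
Amikacin (24 mm) ≥ 20 mm ⇒ S
Aztreonam (22 mm) in 21–25 mm → I
Nitrofurantoin (26 mm) ≥ 21 mm ⇒ susceptible
Erythromycin (22 mm) in 20–24 mm → intermediate
Ampicillin: 13 mm is ≥ 13 mm — S
Ceftriaxone (24 mm) ≥ 19 mm ⇒ Susceptible

S, S, S, I, S, I, S, S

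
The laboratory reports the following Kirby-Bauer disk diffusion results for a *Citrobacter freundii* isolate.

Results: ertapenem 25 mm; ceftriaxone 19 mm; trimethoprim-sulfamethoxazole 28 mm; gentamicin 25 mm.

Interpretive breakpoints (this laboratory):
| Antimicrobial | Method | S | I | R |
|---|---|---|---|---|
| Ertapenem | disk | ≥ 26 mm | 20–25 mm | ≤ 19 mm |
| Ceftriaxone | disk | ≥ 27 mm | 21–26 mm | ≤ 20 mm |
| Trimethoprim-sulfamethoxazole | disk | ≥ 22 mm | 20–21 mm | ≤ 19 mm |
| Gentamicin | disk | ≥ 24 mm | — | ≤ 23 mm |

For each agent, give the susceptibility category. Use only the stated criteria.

Ertapenem 25 mm: in 20–25 mm — Intermediate
Ceftriaxone: 19 mm is ≤ 20 mm — R
Trimethoprim-sulfamethoxazole 28 mm: ≥ 22 mm → Susceptible
Gentamicin: 25 mm is ≥ 24 mm — S

I, R, S, S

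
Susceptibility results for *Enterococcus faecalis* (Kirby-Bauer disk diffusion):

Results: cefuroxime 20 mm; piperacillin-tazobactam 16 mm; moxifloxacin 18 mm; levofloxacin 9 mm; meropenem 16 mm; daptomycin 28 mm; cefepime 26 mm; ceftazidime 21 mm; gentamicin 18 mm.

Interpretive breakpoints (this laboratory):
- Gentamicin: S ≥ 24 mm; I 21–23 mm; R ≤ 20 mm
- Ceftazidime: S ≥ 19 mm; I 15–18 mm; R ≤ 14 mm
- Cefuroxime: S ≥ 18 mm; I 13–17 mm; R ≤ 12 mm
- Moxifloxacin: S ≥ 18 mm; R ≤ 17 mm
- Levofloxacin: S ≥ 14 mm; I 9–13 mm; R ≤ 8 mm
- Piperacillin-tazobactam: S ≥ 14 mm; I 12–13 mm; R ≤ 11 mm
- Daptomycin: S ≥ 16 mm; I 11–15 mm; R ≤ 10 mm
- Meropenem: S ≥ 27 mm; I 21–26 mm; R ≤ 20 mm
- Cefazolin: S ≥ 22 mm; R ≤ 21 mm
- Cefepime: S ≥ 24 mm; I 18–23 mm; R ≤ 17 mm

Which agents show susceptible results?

Cefuroxime: 20 mm is ≥ 18 mm ⇒ S
Piperacillin-tazobactam (16 mm) ≥ 14 mm → Susceptible
Moxifloxacin (18 mm) ≥ 18 mm ⇒ susceptible
Levofloxacin (9 mm) in 9–13 mm → I
Meropenem 16 mm: ≤ 20 mm — resistant
Daptomycin 28 mm: ≥ 16 mm ⇒ Susceptible
Cefepime (26 mm) ≥ 24 mm — S
Ceftazidime (21 mm) ≥ 19 mm → susceptible
Gentamicin (18 mm) ≤ 20 mm ⇒ Resistant

cefuroxime, piperacillin-tazobactam, moxifloxacin, daptomycin, cefepime, ceftazidime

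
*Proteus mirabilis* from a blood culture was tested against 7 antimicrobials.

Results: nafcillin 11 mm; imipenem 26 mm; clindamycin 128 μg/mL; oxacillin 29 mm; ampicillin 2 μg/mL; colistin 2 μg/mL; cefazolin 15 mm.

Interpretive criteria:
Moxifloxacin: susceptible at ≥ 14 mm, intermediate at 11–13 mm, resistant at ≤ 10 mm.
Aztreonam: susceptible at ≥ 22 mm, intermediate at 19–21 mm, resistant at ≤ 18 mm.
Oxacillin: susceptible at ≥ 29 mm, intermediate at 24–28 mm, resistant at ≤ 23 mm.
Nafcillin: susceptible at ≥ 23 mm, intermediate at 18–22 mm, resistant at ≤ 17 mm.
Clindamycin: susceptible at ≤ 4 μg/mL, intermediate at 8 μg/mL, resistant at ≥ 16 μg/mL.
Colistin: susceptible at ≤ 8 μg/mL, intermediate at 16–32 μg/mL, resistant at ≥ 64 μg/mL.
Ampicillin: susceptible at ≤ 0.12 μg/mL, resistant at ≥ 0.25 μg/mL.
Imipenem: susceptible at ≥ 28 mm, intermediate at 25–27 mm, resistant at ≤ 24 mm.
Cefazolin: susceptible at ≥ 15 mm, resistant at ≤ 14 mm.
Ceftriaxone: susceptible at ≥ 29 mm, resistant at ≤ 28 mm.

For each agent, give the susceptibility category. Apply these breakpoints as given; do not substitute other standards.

Nafcillin (11 mm) ≤ 17 mm — resistant
Imipenem (26 mm) in 25–27 mm → I
Clindamycin: 128 μg/mL is ≥ 16 μg/mL ⇒ resistant
Oxacillin (29 mm) ≥ 29 mm → Susceptible
Ampicillin 2 μg/mL: ≥ 0.25 μg/mL ⇒ resistant
Colistin (2 μg/mL) ≤ 8 μg/mL — S
Cefazolin: 15 mm is ≥ 15 mm → susceptible

R, I, R, S, R, S, S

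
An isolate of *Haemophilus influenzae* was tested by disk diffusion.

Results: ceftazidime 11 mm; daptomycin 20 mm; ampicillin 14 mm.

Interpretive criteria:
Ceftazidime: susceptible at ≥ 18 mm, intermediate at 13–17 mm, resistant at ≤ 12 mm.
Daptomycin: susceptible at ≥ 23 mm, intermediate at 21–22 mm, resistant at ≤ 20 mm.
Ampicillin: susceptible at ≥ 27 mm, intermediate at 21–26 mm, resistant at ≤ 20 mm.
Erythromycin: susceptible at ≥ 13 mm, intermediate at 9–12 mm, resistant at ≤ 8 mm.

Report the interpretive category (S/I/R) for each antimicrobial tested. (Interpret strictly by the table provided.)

R, R, R

Ceftazidime 11 mm: ≤ 12 mm — Resistant
Daptomycin 20 mm: ≤ 20 mm → R
Ampicillin (14 mm) ≤ 20 mm ⇒ R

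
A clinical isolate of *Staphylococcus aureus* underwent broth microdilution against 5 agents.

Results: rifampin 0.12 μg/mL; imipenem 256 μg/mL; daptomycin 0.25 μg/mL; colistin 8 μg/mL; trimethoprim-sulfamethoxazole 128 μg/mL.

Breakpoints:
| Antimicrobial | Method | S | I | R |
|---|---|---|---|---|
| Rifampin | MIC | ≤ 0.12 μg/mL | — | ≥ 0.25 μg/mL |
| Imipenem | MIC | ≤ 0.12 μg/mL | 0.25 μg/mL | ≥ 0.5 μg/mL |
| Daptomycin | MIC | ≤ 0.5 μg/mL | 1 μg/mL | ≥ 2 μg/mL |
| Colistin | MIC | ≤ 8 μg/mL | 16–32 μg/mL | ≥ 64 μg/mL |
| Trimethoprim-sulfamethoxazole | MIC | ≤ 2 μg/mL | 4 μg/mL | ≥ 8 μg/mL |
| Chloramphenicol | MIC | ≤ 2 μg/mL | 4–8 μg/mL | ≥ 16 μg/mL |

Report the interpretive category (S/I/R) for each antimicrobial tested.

S, R, S, S, R

Rifampin: 0.12 μg/mL is ≤ 0.12 μg/mL → S
Imipenem: 256 μg/mL is ≥ 0.5 μg/mL ⇒ resistant
Daptomycin (0.25 μg/mL) ≤ 0.5 μg/mL — Susceptible
Colistin (8 μg/mL) ≤ 8 μg/mL — susceptible
Trimethoprim-sulfamethoxazole: 128 μg/mL is ≥ 8 μg/mL ⇒ resistant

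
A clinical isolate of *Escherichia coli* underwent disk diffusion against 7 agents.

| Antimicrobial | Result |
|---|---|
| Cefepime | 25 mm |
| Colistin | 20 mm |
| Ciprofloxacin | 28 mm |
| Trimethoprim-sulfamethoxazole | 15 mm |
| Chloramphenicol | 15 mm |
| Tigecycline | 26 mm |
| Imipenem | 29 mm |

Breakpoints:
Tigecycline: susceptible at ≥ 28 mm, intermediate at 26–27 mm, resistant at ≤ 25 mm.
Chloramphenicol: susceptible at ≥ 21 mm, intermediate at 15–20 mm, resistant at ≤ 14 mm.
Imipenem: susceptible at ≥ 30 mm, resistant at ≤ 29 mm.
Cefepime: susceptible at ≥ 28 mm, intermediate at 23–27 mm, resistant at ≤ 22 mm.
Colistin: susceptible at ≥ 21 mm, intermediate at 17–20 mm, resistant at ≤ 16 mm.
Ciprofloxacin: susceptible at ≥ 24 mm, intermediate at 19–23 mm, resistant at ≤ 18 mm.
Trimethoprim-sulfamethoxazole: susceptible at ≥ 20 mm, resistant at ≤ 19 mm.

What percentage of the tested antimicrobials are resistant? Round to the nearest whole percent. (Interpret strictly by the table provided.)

29%

Cefepime 25 mm: in 23–27 mm — Intermediate
Colistin 20 mm: in 17–20 mm → intermediate
Ciprofloxacin: 28 mm is ≥ 24 mm ⇒ susceptible
Trimethoprim-sulfamethoxazole 15 mm: ≤ 19 mm → resistant
Chloramphenicol: 15 mm is in 15–20 mm ⇒ Intermediate
Tigecycline (26 mm) in 26–27 mm → I
Imipenem 29 mm: ≤ 29 mm ⇒ Resistant
Resistant: 2/7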